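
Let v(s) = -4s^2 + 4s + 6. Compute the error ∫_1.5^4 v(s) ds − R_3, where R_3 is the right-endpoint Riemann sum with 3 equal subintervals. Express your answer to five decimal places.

Exact integral: ∫_1.5^4 v(s) ds ≈ -38.3333333.
R_3 ≈ -58.2407407.
Error ≈ -38.3333333 − (-58.2407407) ≈ 19.90741.

19.90741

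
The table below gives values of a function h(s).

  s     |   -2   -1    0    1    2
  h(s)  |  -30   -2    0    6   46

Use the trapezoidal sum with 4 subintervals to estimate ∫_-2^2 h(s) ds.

Δs = 1.
T_4 = (1/2)·[(-30) + 2·(-2) + 2·0 + 2·6 + 46] = 12.

12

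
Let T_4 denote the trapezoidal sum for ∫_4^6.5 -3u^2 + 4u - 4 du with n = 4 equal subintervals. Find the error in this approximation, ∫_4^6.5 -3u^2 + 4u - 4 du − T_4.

0.48828125

Exact integral: ∫_4^6.5 f(u) du = -168.125.
T_4 = -168.61328125.
Error = -168.125 − (-168.61328125) = 0.48828125.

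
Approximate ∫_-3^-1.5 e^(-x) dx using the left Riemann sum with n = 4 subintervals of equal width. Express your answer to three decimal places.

18.712

Δx = (-1.5 − (-3))/4 = 0.375.
Left endpoints: -3, -2.625, -2.25, -1.875.
f(-3) ≈ 20.086, f(-2.625) ≈ 13.805, f(-2.25) ≈ 9.488, f(-1.875) ≈ 6.521.
Sum = Δx · [f(-3) + f(-2.625) + f(-2.25) + f(-1.875)].
Sum ≈ 18.712.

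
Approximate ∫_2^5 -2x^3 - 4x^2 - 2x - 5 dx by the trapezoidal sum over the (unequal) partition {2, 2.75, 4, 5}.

-510.84375

Subinterval widths: 0.75, 1.25, 1.
f(2) = -41, f(2.75) = -82.34375, f(4) = -205, f(5) = -365.
On each subinterval the trapezoid contributes (Δx_i/2)·[f(x_{i-1}) + f(x_i)].
Sum = -510.84375.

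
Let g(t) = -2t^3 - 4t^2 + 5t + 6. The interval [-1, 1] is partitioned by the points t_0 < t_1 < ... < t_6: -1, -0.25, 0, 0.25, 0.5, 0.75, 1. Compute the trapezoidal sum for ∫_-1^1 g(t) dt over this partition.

Subinterval widths: 0.75, 0.25, 0.25, 0.25, 0.25, 0.25.
g(-1) = -1, g(-0.25) = 4.53125, g(0) = 6, g(0.25) = 6.96875, g(0.5) = 7.25, g(0.75) = 6.65625, g(1) = 5.
On each subinterval the trapezoid contributes (Δt_i/2)·[g(t_{i-1}) + g(t_i)].
Sum = 9.234375.

9.234375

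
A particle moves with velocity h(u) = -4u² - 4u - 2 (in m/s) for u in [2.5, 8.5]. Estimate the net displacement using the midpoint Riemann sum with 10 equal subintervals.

-941.28

Δu = (8.5 − 2.5)/10 = 0.6.
Midpoints: 2.8, 3.4, 4, 4.6, 5.2, 5.8, 6.4, 7, 7.6, 8.2.
h(2.8) = -44.56, h(3.4) = -61.84, h(4) = -82, h(4.6) = -105.04, h(5.2) = -130.96, h(5.8) = -159.76, h(6.4) = -191.44, h(7) = -226, h(7.6) = -263.44, h(8.2) = -303.76.
Sum = Δu · [h(2.8) + h(3.4) + h(4) + ...].
Sum = -941.28.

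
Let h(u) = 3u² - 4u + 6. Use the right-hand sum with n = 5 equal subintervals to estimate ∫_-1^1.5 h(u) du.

Δu = (1.5 − (-1))/5 = 0.5.
Right endpoints: -0.5, 0, 0.5, 1, 1.5.
h(-0.5) = 8.75, h(0) = 6, h(0.5) = 4.75, h(1) = 5, h(1.5) = 6.75.
Sum = Δu · [h(-0.5) + h(0) + h(0.5) + h(1) + h(1.5)].
Sum = 15.625.

15.625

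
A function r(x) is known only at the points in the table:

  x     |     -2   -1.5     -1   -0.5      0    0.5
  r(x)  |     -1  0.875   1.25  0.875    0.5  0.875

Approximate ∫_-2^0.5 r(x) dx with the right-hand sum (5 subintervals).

2.1875

Δx = 0.5.
Sum = 0.5·[0.875 + 1.25 + 0.875 + 0.5 + 0.875] = 2.1875.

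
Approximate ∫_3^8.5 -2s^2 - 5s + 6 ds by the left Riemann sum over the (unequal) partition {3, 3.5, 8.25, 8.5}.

Subinterval widths: 0.5, 4.75, 0.25.
Left endpoints: 3, 3.5, 8.25.
f(3) = -27, f(3.5) = -36, f(8.25) = -171.375.
Sum = Σ Δs_i · f(s_i).
Sum = -227.34375.

-227.34375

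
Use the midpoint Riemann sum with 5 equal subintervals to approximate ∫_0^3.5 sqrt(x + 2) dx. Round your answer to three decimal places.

6.716

Δx = (3.5 − 0)/5 = 0.7.
Midpoints: 0.35, 1.05, 1.75, 2.45, 3.15.
f(0.35) ≈ 1.533, f(1.05) ≈ 1.746, f(1.75) ≈ 1.936, f(2.45) ≈ 2.110, f(3.15) ≈ 2.269.
Sum = Δx · [f(0.35) + f(1.05) + f(1.75) + f(2.45) + f(3.15)].
Sum ≈ 6.716.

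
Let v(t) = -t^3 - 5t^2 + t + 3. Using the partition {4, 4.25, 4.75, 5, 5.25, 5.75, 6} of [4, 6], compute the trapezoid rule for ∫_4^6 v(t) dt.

-498.375

Subinterval widths: 0.25, 0.5, 0.25, 0.25, 0.5, 0.25.
v(4) = -137, v(4.25) = -159.828125, v(4.75) = -212.234375, v(5) = -242, v(5.25) = -274.265625, v(5.75) = -346.671875, v(6) = -387.
On each subinterval the trapezoid contributes (Δt_i/2)·[v(t_{i-1}) + v(t_i)].
Sum = -498.375.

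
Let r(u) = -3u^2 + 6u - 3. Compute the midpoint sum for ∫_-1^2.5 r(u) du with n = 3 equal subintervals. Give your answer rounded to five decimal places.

-10.18403

Δu = (2.5 − (-1))/3 = 7/6.
Midpoints: -5/12, 0.75, 23/12.
r(-5/12) = -289/48, r(0.75) = -0.1875, r(23/12) = -121/48.
Sum = Δu · [r(-5/12) + r(0.75) + r(23/12)].
Sum ≈ -10.18403.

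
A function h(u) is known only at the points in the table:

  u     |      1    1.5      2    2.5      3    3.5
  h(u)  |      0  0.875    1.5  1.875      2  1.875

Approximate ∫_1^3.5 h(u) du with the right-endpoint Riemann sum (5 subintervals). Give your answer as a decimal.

4.0625

Δu = 0.5.
Sum = 0.5·[0.875 + 1.5 + 1.875 + 2 + 1.875] = 4.0625.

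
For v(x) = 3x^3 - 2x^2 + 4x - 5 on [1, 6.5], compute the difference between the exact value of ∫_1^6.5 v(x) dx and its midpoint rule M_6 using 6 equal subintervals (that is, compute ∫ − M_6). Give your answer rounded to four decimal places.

Exact integral: ∫_1^6.5 v(x) dx ≈ 1210.630208.
M_6 ≈ 1198.402416.
Error ≈ 1210.630208 − 1198.402416 ≈ 12.2278.

12.2278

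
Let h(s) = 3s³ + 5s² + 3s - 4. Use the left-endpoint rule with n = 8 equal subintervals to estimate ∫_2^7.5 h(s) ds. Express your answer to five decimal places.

Δs = (7.5 − 2)/8 = 0.6875.
Left endpoints: 2, 2.6875, 3.375, 4.0625, 4.75, 5.4375, 6.125, 6.8125.
h(2) = 46, h(2.6875) = 403081/4096, h(3.375) = 91345/512, h(4.0625) = 1195411/4096, h(4.75) = 444.578125, h(5.4375) = 2631461/4096, h(6.125) = 456347/512, h(6.8125) = 4902895/4096.
Sum = Δs · [h(2) + h(2.6875) + h(3.375) + ...].
Sum ≈ 2605.61694.

2605.61694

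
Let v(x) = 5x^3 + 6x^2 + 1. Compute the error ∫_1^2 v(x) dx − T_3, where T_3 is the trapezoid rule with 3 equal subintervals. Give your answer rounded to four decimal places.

-0.5278

Exact integral: ∫_1^2 v(x) dx = 33.75.
T_3 ≈ 34.277778.
Error ≈ 33.75 − 34.277778 ≈ -0.5278.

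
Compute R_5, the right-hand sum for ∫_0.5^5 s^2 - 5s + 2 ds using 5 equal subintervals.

-9.63

Δs = (5 − 0.5)/5 = 0.9.
Right endpoints: 1.4, 2.3, 3.2, 4.1, 5.
f(1.4) = -3.04, f(2.3) = -4.21, f(3.2) = -3.76, f(4.1) = -1.69, f(5) = 2.
Sum = Δs · [f(1.4) + f(2.3) + f(3.2) + f(4.1) + f(5)].
Sum = -9.63.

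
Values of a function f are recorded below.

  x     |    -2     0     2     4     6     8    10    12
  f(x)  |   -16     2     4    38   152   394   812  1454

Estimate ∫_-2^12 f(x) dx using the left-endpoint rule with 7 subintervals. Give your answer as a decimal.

Δx = 2.
Sum = 2·[(-16) + 2 + 4 + 38 + 152 + 394 + 812] = 2772.

2772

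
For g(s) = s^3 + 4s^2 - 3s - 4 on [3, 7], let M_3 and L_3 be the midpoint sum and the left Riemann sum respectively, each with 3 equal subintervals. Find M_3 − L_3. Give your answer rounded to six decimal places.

M_3 ≈ 914.07407407.
L_3 ≈ 638.51851852.
M_3 − L_3 ≈ 275.555556.

275.555556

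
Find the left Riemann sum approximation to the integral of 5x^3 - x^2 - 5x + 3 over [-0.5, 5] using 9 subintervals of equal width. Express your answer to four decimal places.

530.1021

Δx = (5 − (-0.5))/9 = 11/18.
Left endpoints: -0.5, 1/9, 13/18, 4/3, 35/18, 23/9, 19/6, 34/9, 79/18.
f(-0.5) = 4.625, f(1/9) = 1778/729, f(13/18) = 4379/5832, f(4/3) = 173/27, f(35/18) = 153121/5832, f(23/9) = 48946/729, f(19/6) = 29357/216, f(34/9) = 174533/729, f(79/18) = 2242373/5832.
Sum = Δx · [f(-0.5) + f(1/9) + f(13/18) + ...].
Sum ≈ 530.1021.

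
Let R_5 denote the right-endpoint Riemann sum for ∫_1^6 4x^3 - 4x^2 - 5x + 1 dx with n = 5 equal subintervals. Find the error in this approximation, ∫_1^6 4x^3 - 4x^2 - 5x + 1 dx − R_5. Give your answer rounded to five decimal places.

-379.16667

Exact integral: ∫_1^6 f(x) dx ≈ 925.8333333.
R_5 = 1305.
Error ≈ 925.8333333 − 1305 ≈ -379.16667.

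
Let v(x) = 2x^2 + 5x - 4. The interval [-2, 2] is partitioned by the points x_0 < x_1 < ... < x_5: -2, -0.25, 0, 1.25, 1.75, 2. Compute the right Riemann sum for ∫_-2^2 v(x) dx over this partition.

Subinterval widths: 1.75, 0.25, 1.25, 0.5, 0.25.
Right endpoints: -0.25, 0, 1.25, 1.75, 2.
v(-0.25) = -5.125, v(0) = -4, v(1.25) = 5.375, v(1.75) = 10.875, v(2) = 14.
Sum = Σ Δx_i · v(x_i).
Sum = 5.6875.

5.6875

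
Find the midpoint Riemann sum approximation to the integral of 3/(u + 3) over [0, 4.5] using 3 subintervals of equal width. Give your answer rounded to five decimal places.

Δu = (4.5 − 0)/3 = 1.5.
Midpoints: 0.75, 2.25, 3.75.
f(0.75) = 0.8, f(2.25) = 4/7, f(3.75) = 4/9.
Sum = Δu · [f(0.75) + f(2.25) + f(3.75)].
Sum ≈ 2.72381.

2.72381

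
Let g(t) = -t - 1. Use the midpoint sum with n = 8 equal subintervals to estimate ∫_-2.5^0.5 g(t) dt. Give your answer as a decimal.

Δt = (0.5 − (-2.5))/8 = 0.375.
Midpoints: -2.3125, -1.9375, -1.5625, -1.1875, -0.8125, -0.4375, -0.0625, 0.3125.
g(-2.3125) = 1.3125, g(-1.9375) = 0.9375, g(-1.5625) = 0.5625, g(-1.1875) = 0.1875, g(-0.8125) = -0.1875, g(-0.4375) = -0.5625, g(-0.0625) = -0.9375, g(0.3125) = -1.3125.
Sum = Δt · [g(-2.3125) + g(-1.9375) + g(-1.5625) + ...].
Sum = 0.

0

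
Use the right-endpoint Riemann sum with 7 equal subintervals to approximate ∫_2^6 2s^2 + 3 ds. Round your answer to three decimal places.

Δs = (6 − 2)/7 = 4/7.
Right endpoints: 18/7, 22/7, 26/7, 30/7, 34/7, 38/7, 6.
f(18/7) = 795/49, f(22/7) = 1115/49, f(26/7) = 1499/49, f(30/7) = 1947/49, f(34/7) = 2459/49, f(38/7) = 3035/49, f(6) = 75.
Sum = Δs · [f(18/7) + f(22/7) + f(26/7) + ...].
Sum ≈ 169.388.

169.388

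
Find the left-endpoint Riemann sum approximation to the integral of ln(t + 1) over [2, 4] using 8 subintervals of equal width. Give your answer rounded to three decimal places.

Δt = (4 − 2)/8 = 0.25.
Left endpoints: 2, 2.25, 2.5, 2.75, 3, 3.25, 3.5, 3.75.
f(2) ≈ 1.099, f(2.25) ≈ 1.179, f(2.5) ≈ 1.253, f(2.75) ≈ 1.322, f(3) ≈ 1.386, f(3.25) ≈ 1.447, f(3.5) ≈ 1.504, f(3.75) ≈ 1.558.
Sum = Δt · [f(2) + f(2.25) + f(2.5) + ...].
Sum ≈ 2.687.

2.687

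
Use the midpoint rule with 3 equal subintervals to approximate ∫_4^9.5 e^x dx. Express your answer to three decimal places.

11609.561

Δx = (9.5 − 4)/3 = 11/6.
Midpoints: 59/12, 6.75, 103/12.
f(59/12) ≈ 136.547, f(6.75) ≈ 854.059, f(103/12) ≈ 5341.882.
Sum = Δx · [f(59/12) + f(6.75) + f(103/12)].
Sum ≈ 11609.561.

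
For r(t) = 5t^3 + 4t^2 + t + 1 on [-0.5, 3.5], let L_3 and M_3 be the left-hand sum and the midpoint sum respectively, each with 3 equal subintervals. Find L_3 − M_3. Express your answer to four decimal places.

-130.8889

L_3 ≈ 108.240741.
M_3 ≈ 239.129630.
L_3 − M_3 ≈ -130.8889.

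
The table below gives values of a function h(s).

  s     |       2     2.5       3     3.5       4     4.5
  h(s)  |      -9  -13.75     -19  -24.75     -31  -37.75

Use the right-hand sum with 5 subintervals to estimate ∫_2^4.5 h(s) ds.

-63.125

Δs = 0.5.
Sum = 0.5·[(-13.75) + (-19) + (-24.75) + (-31) + (-37.75)] = -63.125.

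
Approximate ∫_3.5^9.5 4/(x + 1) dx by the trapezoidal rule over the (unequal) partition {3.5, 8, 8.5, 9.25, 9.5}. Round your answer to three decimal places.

3.617

Subinterval widths: 4.5, 0.5, 0.75, 0.25.
f(3.5) = 8/9, f(8) = 4/9, f(8.5) = 8/19, f(9.25) = 16/41, f(9.5) = 8/21.
On each subinterval the trapezoid contributes (Δx_i/2)·[f(x_{i-1}) + f(x_i)].
Sum ≈ 3.617.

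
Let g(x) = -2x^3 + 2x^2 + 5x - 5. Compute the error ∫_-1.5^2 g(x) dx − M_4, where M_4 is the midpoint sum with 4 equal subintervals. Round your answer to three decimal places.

Exact integral: ∫_-1.5^2 g(x) dx ≈ -11.01042.
M_4 ≈ -11.12207.
Error ≈ -11.01042 − (-11.12207) ≈ 0.112.

0.112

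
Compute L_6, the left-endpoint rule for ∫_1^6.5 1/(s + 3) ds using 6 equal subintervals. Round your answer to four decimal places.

0.9349

Δs = (6.5 − 1)/6 = 11/12.
Left endpoints: 1, 23/12, 17/6, 3.75, 14/3, 67/12.
f(1) = 0.25, f(23/12) = 12/59, f(17/6) = 6/35, f(3.75) = 4/27, f(14/3) = 3/23, f(67/12) = 12/103.
Sum = Δs · [f(1) + f(23/12) + f(17/6) + ...].
Sum ≈ 0.9349.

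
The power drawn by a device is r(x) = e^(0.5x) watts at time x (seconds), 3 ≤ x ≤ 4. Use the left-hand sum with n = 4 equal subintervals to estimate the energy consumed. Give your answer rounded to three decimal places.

5.459

Δx = (4 − 3)/4 = 0.25.
Left endpoints: 3, 3.25, 3.5, 3.75.
r(3) ≈ 4.482, r(3.25) ≈ 5.078, r(3.5) ≈ 5.755, r(3.75) ≈ 6.521.
Sum = Δx · [r(3) + r(3.25) + r(3.5) + r(3.75)].
Sum ≈ 5.459.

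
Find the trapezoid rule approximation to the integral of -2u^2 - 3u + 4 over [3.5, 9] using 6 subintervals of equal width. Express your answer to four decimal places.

Δu = (9 − 3.5)/6 = 11/12.
f(3.5) = -31, f(53/12) = -3475/72, f(16/3) = -620/9, f(6.25) = -92.875, f(43/6) = -1082/9, f(97/12) = -10867/72, f(9) = -185.
T_6 = (Δu/2)·[f(u_0) + 2f(u_1) + ... + 2f(u_{5}) + f(u_6)].
Sum ≈ -540.0822.

-540.0822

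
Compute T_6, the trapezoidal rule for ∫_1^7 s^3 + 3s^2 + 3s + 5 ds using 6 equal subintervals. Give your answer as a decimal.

1059

Δs = (7 − 1)/6 = 1.
f(1) = 12, f(2) = 31, f(3) = 68, f(4) = 129, f(5) = 220, f(6) = 347, f(7) = 516.
T_6 = (Δs/2)·[f(s_0) + 2f(s_1) + ... + 2f(s_{5}) + f(s_6)].
Sum = 1059.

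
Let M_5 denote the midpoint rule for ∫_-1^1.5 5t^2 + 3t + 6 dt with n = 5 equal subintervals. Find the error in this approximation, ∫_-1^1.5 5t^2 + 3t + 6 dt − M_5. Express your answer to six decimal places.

Exact integral: ∫_-1^1.5 f(t) dt ≈ 24.16666667.
M_5 = 23.90625.
Error ≈ 24.16666667 − 23.90625 ≈ 0.260417.

0.260417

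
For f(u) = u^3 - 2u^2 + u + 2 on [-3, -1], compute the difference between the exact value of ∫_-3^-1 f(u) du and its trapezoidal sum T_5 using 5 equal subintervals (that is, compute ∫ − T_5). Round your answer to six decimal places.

Exact integral: ∫_-3^-1 f(u) du ≈ -37.33333333.
T_5 = -37.76.
Error ≈ -37.33333333 − (-37.76) ≈ 0.426667.

0.426667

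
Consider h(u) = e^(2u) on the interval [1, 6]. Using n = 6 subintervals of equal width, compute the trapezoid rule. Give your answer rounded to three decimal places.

99392.079

Δu = (6 − 1)/6 = 5/6.
h(1) ≈ 7.389, h(11/6) ≈ 39.121, h(8/3) ≈ 207.127, h(3.5) ≈ 1096.633, h(13/3) ≈ 5806.113, h(31/6) ≈ 30740.409, h(6) ≈ 162754.791.
T_6 = (Δu/2)·[h(u_0) + 2h(u_1) + ... + 2h(u_{5}) + h(u_6)].
Sum ≈ 99392.079.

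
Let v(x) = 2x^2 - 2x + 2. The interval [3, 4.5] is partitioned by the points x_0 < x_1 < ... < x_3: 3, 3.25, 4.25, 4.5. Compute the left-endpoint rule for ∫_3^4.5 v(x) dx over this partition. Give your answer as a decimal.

Subinterval widths: 0.25, 1, 0.25.
Left endpoints: 3, 3.25, 4.25.
v(3) = 14, v(3.25) = 16.625, v(4.25) = 29.625.
Sum = Σ Δx_i · v(x_i).
Sum = 27.53125.

27.53125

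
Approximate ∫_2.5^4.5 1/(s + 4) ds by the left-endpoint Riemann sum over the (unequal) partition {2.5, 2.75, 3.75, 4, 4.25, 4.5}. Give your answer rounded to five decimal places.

0.28042

Subinterval widths: 0.25, 1, 0.25, 0.25, 0.25.
Left endpoints: 2.5, 2.75, 3.75, 4, 4.25.
f(2.5) = 2/13, f(2.75) = 4/27, f(3.75) = 4/31, f(4) = 0.125, f(4.25) = 4/33.
Sum = Σ Δs_i · f(s_i).
Sum ≈ 0.28042.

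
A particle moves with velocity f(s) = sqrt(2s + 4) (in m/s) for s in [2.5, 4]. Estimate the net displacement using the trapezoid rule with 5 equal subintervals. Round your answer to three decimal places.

4.856

Δs = (4 − 2.5)/5 = 0.3.
f(2.5) ≈ 3.000, f(2.8) ≈ 3.098, f(3.1) ≈ 3.194, f(3.4) ≈ 3.286, f(3.7) ≈ 3.376, f(4) ≈ 3.464.
T_5 = (Δs/2)·[f(s_0) + 2f(s_1) + ... + 2f(s_{4}) + f(s_5)].
Sum ≈ 4.856.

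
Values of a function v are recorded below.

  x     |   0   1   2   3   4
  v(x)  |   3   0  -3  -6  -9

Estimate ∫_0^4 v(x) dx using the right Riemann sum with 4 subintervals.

-18

Δx = 1.
Sum = 1·[0 + (-3) + (-6) + (-9)] = -18.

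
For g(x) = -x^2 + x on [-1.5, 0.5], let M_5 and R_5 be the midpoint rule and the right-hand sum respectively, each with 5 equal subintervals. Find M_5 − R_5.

M_5 = -2.14.
R_5 = -1.42.
M_5 − R_5 = -0.72.

-0.72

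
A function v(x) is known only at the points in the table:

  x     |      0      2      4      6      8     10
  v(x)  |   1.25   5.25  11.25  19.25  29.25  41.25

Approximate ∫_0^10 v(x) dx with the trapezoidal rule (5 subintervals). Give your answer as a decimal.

Δx = 2.
T_5 = (2/2)·[1.25 + 2·5.25 + 2·11.25 + 2·19.25 + 2·29.25 + 41.25] = 172.5.

172.5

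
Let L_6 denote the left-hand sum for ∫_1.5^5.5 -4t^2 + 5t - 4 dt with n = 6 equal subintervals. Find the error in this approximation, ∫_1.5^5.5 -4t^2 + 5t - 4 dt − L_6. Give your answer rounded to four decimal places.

Exact integral: ∫_1.5^5.5 f(t) dt ≈ -163.333333.
L_6 ≈ -133.851852.
Error ≈ -163.333333 − (-133.851852) ≈ -29.4815.

-29.4815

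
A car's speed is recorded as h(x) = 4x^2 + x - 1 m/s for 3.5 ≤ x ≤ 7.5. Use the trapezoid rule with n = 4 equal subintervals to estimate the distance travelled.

Δx = (7.5 − 3.5)/4 = 1.
h(3.5) = 51.5, h(4.5) = 84.5, h(5.5) = 125.5, h(6.5) = 174.5, h(7.5) = 231.5.
T_4 = (Δx/2)·[h(x_0) + 2h(x_1) + 2h(x_2) + 2h(x_3) + h(x_4)].
Sum = 526.

526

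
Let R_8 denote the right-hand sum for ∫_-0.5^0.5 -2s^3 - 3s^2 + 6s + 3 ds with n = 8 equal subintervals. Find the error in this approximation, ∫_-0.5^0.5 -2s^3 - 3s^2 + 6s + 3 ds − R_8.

-0.3359375

Exact integral: ∫_-0.5^0.5 f(s) ds = 2.75.
R_8 = 3.0859375.
Error = 2.75 − 3.0859375 = -0.3359375.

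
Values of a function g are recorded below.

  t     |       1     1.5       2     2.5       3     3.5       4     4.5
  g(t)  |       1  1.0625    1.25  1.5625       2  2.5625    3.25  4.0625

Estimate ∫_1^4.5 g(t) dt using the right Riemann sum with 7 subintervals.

Δt = 0.5.
Sum = 0.5·[1.0625 + 1.25 + 1.5625 + 2 + 2.5625 + 3.25 + 4.0625] = 7.875.

7.875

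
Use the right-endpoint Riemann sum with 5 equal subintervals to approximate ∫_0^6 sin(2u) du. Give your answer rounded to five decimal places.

-0.28552

Δu = (6 − 0)/5 = 1.2.
Right endpoints: 1.2, 2.4, 3.6, 4.8, 6.
f(1.2) ≈ 0.67546, f(2.4) ≈ -0.99616, f(3.6) ≈ 0.79367, f(4.8) ≈ -0.17433, f(6) ≈ -0.53657.
Sum = Δu · [f(1.2) + f(2.4) + f(3.6) + f(4.8) + f(6)].
Sum ≈ -0.28552.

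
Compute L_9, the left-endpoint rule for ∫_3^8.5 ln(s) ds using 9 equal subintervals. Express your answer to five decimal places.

9.06980

Δs = (8.5 − 3)/9 = 11/18.
Left endpoints: 3, 65/18, 38/9, 29/6, 49/9, 109/18, 20/3, 131/18, 71/9.
f(3) ≈ 1.09861, f(65/18) ≈ 1.28402, f(38/9) ≈ 1.44036, f(29/6) ≈ 1.57554, f(49/9) ≈ 1.69460, f(109/18) ≈ 1.80098, f(20/3) ≈ 1.89712, f(131/18) ≈ 1.98483, f(71/9) ≈ 2.06546.
Sum = Δs · [f(3) + f(65/18) + f(38/9) + ...].
Sum ≈ 9.06980.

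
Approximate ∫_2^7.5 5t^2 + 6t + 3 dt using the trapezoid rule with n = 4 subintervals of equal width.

Δt = (7.5 − 2)/4 = 1.375.
f(2) = 35, f(3.375) = 80.203125, f(4.75) = 144.3125, f(6.125) = 227.328125, f(7.5) = 329.25.
T_4 = (Δt/2)·[f(t_0) + 2f(t_1) + 2f(t_2) + 2f(t_3) + f(t_4)].
Sum = 871.70703125.

871.70703125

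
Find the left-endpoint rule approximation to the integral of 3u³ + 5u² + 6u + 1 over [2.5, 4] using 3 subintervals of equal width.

Δu = (4 − 2.5)/3 = 0.5.
Left endpoints: 2.5, 3, 3.5.
f(2.5) = 94.125, f(3) = 145, f(3.5) = 211.875.
Sum = Δu · [f(2.5) + f(3) + f(3.5)].
Sum = 225.5.

225.5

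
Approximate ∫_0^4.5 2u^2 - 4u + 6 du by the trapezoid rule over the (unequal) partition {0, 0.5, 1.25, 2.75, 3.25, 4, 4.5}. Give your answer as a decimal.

48.78125

Subinterval widths: 0.5, 0.75, 1.5, 0.5, 0.75, 0.5.
f(0) = 6, f(0.5) = 4.5, f(1.25) = 4.125, f(2.75) = 10.125, f(3.25) = 14.125, f(4) = 22, f(4.5) = 28.5.
On each subinterval the trapezoid contributes (Δu_i/2)·[f(u_{i-1}) + f(u_i)].
Sum = 48.78125.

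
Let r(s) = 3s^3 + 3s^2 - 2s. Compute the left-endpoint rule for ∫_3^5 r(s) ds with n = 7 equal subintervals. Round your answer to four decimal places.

442.7755

Δs = (5 − 3)/7 = 2/7.
Left endpoints: 3, 23/7, 25/7, 27/7, 29/7, 31/7, 33/7.
r(3) = 102, r(23/7) = 45356/343, r(25/7) = 57550/343, r(27/7) = 71712/343, r(29/7) = 87986/343, r(31/7) = 106516/343, r(33/7) = 127446/343.
Sum = Δs · [r(3) + r(23/7) + r(25/7) + ...].
Sum ≈ 442.7755.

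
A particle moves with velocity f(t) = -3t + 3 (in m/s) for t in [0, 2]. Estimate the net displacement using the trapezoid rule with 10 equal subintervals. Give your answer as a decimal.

0

Δt = (2 − 0)/10 = 0.2.
f(0) = 3, f(0.2) = 2.4, f(0.4) = 1.8, f(0.6) = 1.2, f(0.8) = 0.6, f(1) = 0, f(1.2) = -0.6, f(1.4) = -1.2, f(1.6) = -1.8, f(1.8) = -2.4, f(2) = -3.
T_10 = (Δt/2)·[f(t_0) + 2f(t_1) + ... + 2f(t_{9}) + f(t_10)].
Sum = 0.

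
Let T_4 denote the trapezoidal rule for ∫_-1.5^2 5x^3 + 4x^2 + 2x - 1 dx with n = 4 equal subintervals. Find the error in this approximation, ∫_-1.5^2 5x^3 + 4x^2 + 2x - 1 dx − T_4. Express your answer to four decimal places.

-3.4613

Exact integral: ∫_-1.5^2 f(x) dx ≈ 27.088542.
T_4 ≈ 30.549805.
Error ≈ 27.088542 − 30.549805 ≈ -3.4613.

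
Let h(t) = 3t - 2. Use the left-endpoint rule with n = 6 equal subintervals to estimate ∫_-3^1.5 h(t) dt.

-24.1875

Δt = (1.5 − (-3))/6 = 0.75.
Left endpoints: -3, -2.25, -1.5, -0.75, 0, 0.75.
h(-3) = -11, h(-2.25) = -8.75, h(-1.5) = -6.5, h(-0.75) = -4.25, h(0) = -2, h(0.75) = 0.25.
Sum = Δt · [h(-3) + h(-2.25) + h(-1.5) + ...].
Sum = -24.1875.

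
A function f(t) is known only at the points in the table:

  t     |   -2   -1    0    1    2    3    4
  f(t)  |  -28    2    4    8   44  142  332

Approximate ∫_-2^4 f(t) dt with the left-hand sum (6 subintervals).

Δt = 1.
Sum = 1·[(-28) + 2 + 4 + 8 + 44 + 142] = 172.

172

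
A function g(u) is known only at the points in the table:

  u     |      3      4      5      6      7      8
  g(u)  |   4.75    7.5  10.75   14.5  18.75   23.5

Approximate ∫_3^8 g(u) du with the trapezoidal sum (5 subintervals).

Δu = 1.
T_5 = (1/2)·[4.75 + 2·7.5 + 2·10.75 + 2·14.5 + 2·18.75 + 23.5] = 65.625.

65.625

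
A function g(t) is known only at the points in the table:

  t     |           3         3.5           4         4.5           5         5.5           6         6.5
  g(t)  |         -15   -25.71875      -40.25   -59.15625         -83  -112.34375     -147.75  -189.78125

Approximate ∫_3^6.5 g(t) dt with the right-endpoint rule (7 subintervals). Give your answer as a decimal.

Δt = 0.5.
Sum = 0.5·[(-25.71875) + (-40.25) + (-59.15625) + (-83) + (-112.34375) + (-147.75) + (-189.78125)] = -329.

-329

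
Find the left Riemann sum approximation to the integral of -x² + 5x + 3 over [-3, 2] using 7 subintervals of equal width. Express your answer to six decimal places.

Δx = (2 − (-3))/7 = 5/7.
Left endpoints: -3, -16/7, -11/7, -6/7, -1/7, 4/7, 9/7.
f(-3) = -21, f(-16/7) = -669/49, f(-11/7) = -359/49, f(-6/7) = -99/49, f(-1/7) = 111/49, f(4/7) = 271/49, f(9/7) = 381/49.
Sum = Δx · [f(-3) + f(-16/7) + f(-11/7) + ...].
Sum ≈ -20.306122.

-20.306122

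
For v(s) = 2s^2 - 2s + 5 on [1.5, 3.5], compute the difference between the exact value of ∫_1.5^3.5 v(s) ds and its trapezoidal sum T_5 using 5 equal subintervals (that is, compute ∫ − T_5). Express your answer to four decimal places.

-0.1067

Exact integral: ∫_1.5^3.5 v(s) ds ≈ 26.333333.
T_5 = 26.44.
Error ≈ 26.333333 − 26.44 ≈ -0.1067.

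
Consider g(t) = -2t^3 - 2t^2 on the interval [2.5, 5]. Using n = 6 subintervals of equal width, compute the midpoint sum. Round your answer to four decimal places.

Δt = (5 − 2.5)/6 = 5/12.
Midpoints: 65/24, 3.125, 85/24, 95/24, 4.375, 115/24.
g(65/24) = -376025/6912, g(3.125) = -80.56640625, g(85/24) = -787525/6912, g(95/24) = -1073975/6912, g(4.375) = -205.76171875, g(115/24) = -1838275/6912.
Sum = Δt · [g(65/24) + g(3.125) + g(85/24) + ...].
Sum ≈ -364.9993.

-364.9993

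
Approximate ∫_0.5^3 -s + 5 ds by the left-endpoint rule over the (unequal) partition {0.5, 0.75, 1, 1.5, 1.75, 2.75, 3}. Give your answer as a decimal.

8.875

Subinterval widths: 0.25, 0.25, 0.5, 0.25, 1, 0.25.
Left endpoints: 0.5, 0.75, 1, 1.5, 1.75, 2.75.
f(0.5) = 4.5, f(0.75) = 4.25, f(1) = 4, f(1.5) = 3.5, f(1.75) = 3.25, f(2.75) = 2.25.
Sum = Σ Δs_i · f(s_i).
Sum = 8.875.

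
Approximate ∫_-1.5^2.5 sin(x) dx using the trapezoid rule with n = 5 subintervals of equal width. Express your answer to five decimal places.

0.82488

Δx = (2.5 − (-1.5))/5 = 0.8.
f(-1.5) ≈ -0.99749, f(-0.7) ≈ -0.64422, f(0.1) ≈ 0.09983, f(0.9) ≈ 0.78333, f(1.7) ≈ 0.99166, f(2.5) ≈ 0.59847.
T_5 = (Δx/2)·[f(x_0) + 2f(x_1) + ... + 2f(x_{4}) + f(x_5)].
Sum ≈ 0.82488.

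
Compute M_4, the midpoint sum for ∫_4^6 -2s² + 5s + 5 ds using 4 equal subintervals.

-41.25

Δs = (6 − 4)/4 = 0.5.
Midpoints: 4.25, 4.75, 5.25, 5.75.
f(4.25) = -9.875, f(4.75) = -16.375, f(5.25) = -23.875, f(5.75) = -32.375.
Sum = Δs · [f(4.25) + f(4.75) + f(5.25) + f(5.75)].
Sum = -41.25.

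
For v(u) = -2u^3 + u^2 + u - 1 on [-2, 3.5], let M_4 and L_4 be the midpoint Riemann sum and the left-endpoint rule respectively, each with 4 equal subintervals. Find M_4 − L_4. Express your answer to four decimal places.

-51.4014

M_4 ≈ -48.415039.
L_4 ≈ 2.986328.
M_4 − L_4 ≈ -51.4014.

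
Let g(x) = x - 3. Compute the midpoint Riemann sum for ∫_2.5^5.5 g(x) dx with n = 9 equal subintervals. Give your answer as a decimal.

Δx = (5.5 − 2.5)/9 = 1/3.
Midpoints: 8/3, 3, 10/3, 11/3, 4, 13/3, 14/3, 5, 16/3.
g(8/3) = -1/3, g(3) = 0, g(10/3) = 1/3, g(11/3) = 2/3, g(4) = 1, g(13/3) = 4/3, g(14/3) = 5/3, g(5) = 2, g(16/3) = 7/3.
Sum = Δx · [g(8/3) + g(3) + g(10/3) + ...].
Sum = 3.

3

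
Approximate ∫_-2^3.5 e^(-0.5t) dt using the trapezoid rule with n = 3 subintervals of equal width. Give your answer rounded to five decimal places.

Δt = (3.5 − (-2))/3 = 11/6.
f(-2) ≈ 2.71828, f(-1/6) ≈ 1.08690, f(5/3) ≈ 0.43460, f(3.5) ≈ 0.17377.
T_3 = (Δt/2)·[f(t_0) + 2f(t_1) + 2f(t_2) + f(t_3)].
Sum ≈ 5.44047.

5.44047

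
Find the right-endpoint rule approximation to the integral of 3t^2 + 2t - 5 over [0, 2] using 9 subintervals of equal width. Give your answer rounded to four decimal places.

Δt = (2 − 0)/9 = 2/9.
Right endpoints: 2/9, 4/9, 2/3, 8/9, 10/9, 4/3, 14/9, 16/9, 2.
f(2/9) = -119/27, f(4/9) = -95/27, f(2/3) = -7/3, f(8/9) = -23/27, f(10/9) = 25/27, f(4/3) = 3, f(14/9) = 145/27, f(16/9) = 217/27, f(2) = 11.
Sum = Δt · [f(2/9) + f(4/9) + f(2/3) + ...].
Sum ≈ 3.8272.

3.8272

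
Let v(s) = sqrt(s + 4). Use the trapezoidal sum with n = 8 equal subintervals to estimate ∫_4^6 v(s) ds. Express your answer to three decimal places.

Δs = (6 − 4)/8 = 0.25.
v(4) ≈ 2.828, v(4.25) ≈ 2.872, v(4.5) ≈ 2.915, v(4.75) ≈ 2.958, v(5) ≈ 3.000, v(5.25) ≈ 3.041, v(5.5) ≈ 3.082, v(5.75) ≈ 3.122, v(6) ≈ 3.162.
T_8 = (Δs/2)·[v(s_0) + 2v(s_1) + ... + 2v(s_{7}) + v(s_8)].
Sum ≈ 5.997.

5.997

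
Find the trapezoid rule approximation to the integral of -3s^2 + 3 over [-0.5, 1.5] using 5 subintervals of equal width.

2.34

Δs = (1.5 − (-0.5))/5 = 0.4.
f(-0.5) = 2.25, f(-0.1) = 2.97, f(0.3) = 2.73, f(0.7) = 1.53, f(1.1) = -0.63, f(1.5) = -3.75.
T_5 = (Δs/2)·[f(s_0) + 2f(s_1) + ... + 2f(s_{4}) + f(s_5)].
Sum = 2.34.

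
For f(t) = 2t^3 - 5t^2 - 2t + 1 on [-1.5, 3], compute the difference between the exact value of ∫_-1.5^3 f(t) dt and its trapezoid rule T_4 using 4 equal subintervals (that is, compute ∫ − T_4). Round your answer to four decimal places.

Exact integral: ∫_-1.5^3 f(t) dt = -14.90625.
T_4 ≈ -15.380859.
Error ≈ -14.90625 − (-15.380859) ≈ 0.4746.

0.4746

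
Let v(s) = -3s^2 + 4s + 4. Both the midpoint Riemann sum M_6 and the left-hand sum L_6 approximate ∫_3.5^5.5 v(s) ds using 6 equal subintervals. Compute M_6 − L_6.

M_6 ≈ -79.44444.
L_6 ≈ -71.94444.
M_6 − L_6 = -7.5.

-7.5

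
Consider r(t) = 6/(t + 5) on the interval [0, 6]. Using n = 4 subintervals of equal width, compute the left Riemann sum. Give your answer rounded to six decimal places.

Δt = (6 − 0)/4 = 1.5.
Left endpoints: 0, 1.5, 3, 4.5.
r(0) = 1.2, r(1.5) = 12/13, r(3) = 0.75, r(4.5) = 12/19.
Sum = Δt · [r(0) + r(1.5) + r(3) + r(4.5)].
Sum ≈ 5.256984.

5.256984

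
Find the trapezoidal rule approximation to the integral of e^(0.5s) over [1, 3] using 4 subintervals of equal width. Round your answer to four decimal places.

Δs = (3 − 1)/4 = 0.5.
f(1) ≈ 1.6487, f(1.5) ≈ 2.1170, f(2) ≈ 2.7183, f(2.5) ≈ 3.4903, f(3) ≈ 4.4817.
T_4 = (Δs/2)·[f(s_0) + 2f(s_1) + 2f(s_2) + 2f(s_3) + f(s_4)].
Sum ≈ 5.6954.

5.6954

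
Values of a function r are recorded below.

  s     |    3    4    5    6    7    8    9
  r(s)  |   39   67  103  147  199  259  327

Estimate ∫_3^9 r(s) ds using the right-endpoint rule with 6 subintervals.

1102

Δs = 1.
Sum = 1·[67 + 103 + 147 + 199 + 259 + 327] = 1102.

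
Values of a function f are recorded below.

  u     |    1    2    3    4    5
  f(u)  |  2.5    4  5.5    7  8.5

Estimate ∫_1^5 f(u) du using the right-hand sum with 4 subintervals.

25

Δu = 1.
Sum = 1·[4 + 5.5 + 7 + 8.5] = 25.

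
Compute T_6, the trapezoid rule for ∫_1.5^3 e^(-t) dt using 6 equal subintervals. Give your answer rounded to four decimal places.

0.1742

Δt = (3 − 1.5)/6 = 0.25.
f(1.5) ≈ 0.2231, f(1.75) ≈ 0.1738, f(2) ≈ 0.1353, f(2.25) ≈ 0.1054, f(2.5) ≈ 0.0821, f(2.75) ≈ 0.0639, f(3) ≈ 0.0498.
T_6 = (Δt/2)·[f(t_0) + 2f(t_1) + ... + 2f(t_{5}) + f(t_6)].
Sum ≈ 0.1742.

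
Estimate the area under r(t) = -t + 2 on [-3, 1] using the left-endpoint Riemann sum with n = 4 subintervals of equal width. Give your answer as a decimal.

Δt = (1 − (-3))/4 = 1.
Left endpoints: -3, -2, -1, 0.
r(-3) = 5, r(-2) = 4, r(-1) = 3, r(0) = 2.
Sum = Δt · [r(-3) + r(-2) + r(-1) + r(0)].
Sum = 14.

14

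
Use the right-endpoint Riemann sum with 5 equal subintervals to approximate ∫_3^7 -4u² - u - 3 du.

-520.64

Δu = (7 − 3)/5 = 0.8.
Right endpoints: 3.8, 4.6, 5.4, 6.2, 7.
f(3.8) = -64.56, f(4.6) = -92.24, f(5.4) = -125.04, f(6.2) = -162.96, f(7) = -206.
Sum = Δu · [f(3.8) + f(4.6) + f(5.4) + f(6.2) + f(7)].
Sum = -520.64.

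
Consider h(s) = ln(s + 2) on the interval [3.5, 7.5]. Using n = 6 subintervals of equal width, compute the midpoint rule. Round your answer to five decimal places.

Δs = (7.5 − 3.5)/6 = 2/3.
Midpoints: 23/6, 4.5, 31/6, 35/6, 6.5, 43/6.
h(23/6) ≈ 1.76359, h(4.5) ≈ 1.87180, h(31/6) ≈ 1.96944, h(35/6) ≈ 2.05839, h(6.5) ≈ 2.14007, h(43/6) ≈ 2.21557.
Sum = Δs · [h(23/6) + h(4.5) + h(31/6) + ...].
Sum ≈ 8.01257.

8.01257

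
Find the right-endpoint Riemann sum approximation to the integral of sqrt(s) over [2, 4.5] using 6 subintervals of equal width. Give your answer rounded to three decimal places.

4.624

Δs = (4.5 − 2)/6 = 5/12.
Right endpoints: 29/12, 17/6, 3.25, 11/3, 49/12, 4.5.
f(29/12) ≈ 1.555, f(17/6) ≈ 1.683, f(3.25) ≈ 1.803, f(11/3) ≈ 1.915, f(49/12) ≈ 2.021, f(4.5) ≈ 2.121.
Sum = Δs · [f(29/12) + f(17/6) + f(3.25) + ...].
Sum ≈ 4.624.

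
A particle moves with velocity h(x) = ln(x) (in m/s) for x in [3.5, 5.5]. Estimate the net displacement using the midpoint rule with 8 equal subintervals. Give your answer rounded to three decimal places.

2.992

Δx = (5.5 − 3.5)/8 = 0.25.
Midpoints: 3.625, 3.875, 4.125, 4.375, 4.625, 4.875, 5.125, 5.375.
h(3.625) ≈ 1.288, h(3.875) ≈ 1.355, h(4.125) ≈ 1.417, h(4.375) ≈ 1.476, h(4.625) ≈ 1.531, h(4.875) ≈ 1.584, h(5.125) ≈ 1.634, h(5.375) ≈ 1.682.
Sum = Δx · [h(3.625) + h(3.875) + h(4.125) + ...].
Sum ≈ 2.992.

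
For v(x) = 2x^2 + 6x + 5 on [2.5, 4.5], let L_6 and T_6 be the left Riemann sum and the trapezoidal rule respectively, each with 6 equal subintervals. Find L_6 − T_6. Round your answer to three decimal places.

-6.667

L_6 ≈ 95.74074.
T_6 ≈ 102.40741.
L_6 − T_6 ≈ -6.667.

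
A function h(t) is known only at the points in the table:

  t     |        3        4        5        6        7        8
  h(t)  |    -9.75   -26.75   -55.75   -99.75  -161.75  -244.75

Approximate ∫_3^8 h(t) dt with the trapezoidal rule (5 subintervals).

-471.25

Δt = 1.
T_5 = (1/2)·[(-9.75) + 2·(-26.75) + 2·(-55.75) + 2·(-99.75) + 2·(-161.75) + (-244.75)] = -471.25.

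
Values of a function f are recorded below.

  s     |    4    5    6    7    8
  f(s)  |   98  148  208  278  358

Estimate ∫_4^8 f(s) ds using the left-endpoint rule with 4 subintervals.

732

Δs = 1.
Sum = 1·[98 + 148 + 208 + 278] = 732.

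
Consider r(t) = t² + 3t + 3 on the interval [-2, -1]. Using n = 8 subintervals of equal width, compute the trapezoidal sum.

0.8359375

Δt = (-1 − (-2))/8 = 0.125.
r(-2) = 1, r(-1.875) = 0.890625, r(-1.75) = 0.8125, r(-1.625) = 0.765625, r(-1.5) = 0.75, r(-1.375) = 0.765625, r(-1.25) = 0.8125, r(-1.125) = 0.890625, r(-1) = 1.
T_8 = (Δt/2)·[r(t_0) + 2r(t_1) + ... + 2r(t_{7}) + r(t_8)].
Sum = 0.8359375.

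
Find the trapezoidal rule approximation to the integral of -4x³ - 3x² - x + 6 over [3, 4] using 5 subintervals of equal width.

-209.8

Δx = (4 − 3)/5 = 0.2.
f(3) = -132, f(3.2) = -158.992, f(3.4) = -189.296, f(3.6) = -223.104, f(3.8) = -260.608, f(4) = -302.
T_5 = (Δx/2)·[f(x_0) + 2f(x_1) + ... + 2f(x_{4}) + f(x_5)].
Sum = -209.8.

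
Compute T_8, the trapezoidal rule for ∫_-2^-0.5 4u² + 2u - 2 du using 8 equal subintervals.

3.78515625

Δu = (-0.5 − (-2))/8 = 0.1875.
f(-2) = 10, f(-1.8125) = 7.515625, f(-1.625) = 5.3125, f(-1.4375) = 3.390625, f(-1.25) = 1.75, f(-1.0625) = 0.390625, f(-0.875) = -0.6875, f(-0.6875) = -1.484375, f(-0.5) = -2.
T_8 = (Δu/2)·[f(u_0) + 2f(u_1) + ... + 2f(u_{7}) + f(u_8)].
Sum = 3.78515625.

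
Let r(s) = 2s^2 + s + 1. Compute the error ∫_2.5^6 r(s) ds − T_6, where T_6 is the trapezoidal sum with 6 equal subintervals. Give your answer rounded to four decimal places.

-0.3970

Exact integral: ∫_2.5^6 r(s) ds ≈ 151.958333.
T_6 ≈ 152.355324.
Error ≈ 151.958333 − 152.355324 ≈ -0.3970.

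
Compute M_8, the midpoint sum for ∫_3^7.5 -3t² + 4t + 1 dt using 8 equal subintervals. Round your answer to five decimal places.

-295.51904

Δt = (7.5 − 3)/8 = 0.5625.
Midpoints: 3.28125, 3.84375, 4.40625, 4.96875, 5.53125, 6.09375, 6.65625, 7.21875.
f(3.28125) = -18611/1024, f(3.84375) = -28619/1024, f(4.40625) = -40571/1024, f(4.96875) = -54467/1024, f(5.53125) = -70307/1024, f(6.09375) = -88091/1024, f(6.65625) = -107819/1024, f(7.21875) = -129491/1024.
Sum = Δt · [f(3.28125) + f(3.84375) + f(4.40625) + ...].
Sum ≈ -295.51904.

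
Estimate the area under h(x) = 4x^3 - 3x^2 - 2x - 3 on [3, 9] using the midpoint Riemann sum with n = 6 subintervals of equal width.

Δx = (9 − 3)/6 = 1.
Midpoints: 3.5, 4.5, 5.5, 6.5, 7.5, 8.5.
h(3.5) = 124.75, h(4.5) = 291.75, h(5.5) = 560.75, h(6.5) = 955.75, h(7.5) = 1500.75, h(8.5) = 2219.75.
Sum = Δx · [h(3.5) + h(4.5) + h(5.5) + ...].
Sum = 5653.5.

5653.5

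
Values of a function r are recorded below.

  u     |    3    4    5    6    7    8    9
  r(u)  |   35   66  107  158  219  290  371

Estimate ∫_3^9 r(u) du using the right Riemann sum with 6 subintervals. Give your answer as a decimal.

Δu = 1.
Sum = 1·[66 + 107 + 158 + 219 + 290 + 371] = 1211.

1211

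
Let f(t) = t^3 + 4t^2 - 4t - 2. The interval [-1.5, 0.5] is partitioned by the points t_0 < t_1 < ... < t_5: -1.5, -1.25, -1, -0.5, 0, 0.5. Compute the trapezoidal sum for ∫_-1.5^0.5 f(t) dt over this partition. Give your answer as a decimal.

Subinterval widths: 0.25, 0.25, 0.5, 0.5, 0.5.
f(-1.5) = 9.625, f(-1.25) = 7.296875, f(-1) = 5, f(-0.5) = 0.875, f(0) = -2, f(0.5) = -2.875.
On each subinterval the trapezoid contributes (Δt_i/2)·[f(t_{i-1}) + f(t_i)].
Sum = 3.62109375.

3.62109375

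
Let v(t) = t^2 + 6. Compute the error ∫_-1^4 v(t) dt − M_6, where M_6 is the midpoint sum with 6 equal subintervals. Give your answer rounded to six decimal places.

0.289352

Exact integral: ∫_-1^4 v(t) dt ≈ 51.66666667.
M_6 ≈ 51.37731481.
Error ≈ 51.66666667 − 51.37731481 ≈ 0.289352.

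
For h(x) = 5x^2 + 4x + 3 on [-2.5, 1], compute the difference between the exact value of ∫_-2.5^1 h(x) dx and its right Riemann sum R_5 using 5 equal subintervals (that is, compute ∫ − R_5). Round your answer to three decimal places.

2.858

Exact integral: ∫_-2.5^1 h(x) dx ≈ 27.70833.
R_5 = 24.85.
Error ≈ 27.70833 − 24.85 ≈ 2.858.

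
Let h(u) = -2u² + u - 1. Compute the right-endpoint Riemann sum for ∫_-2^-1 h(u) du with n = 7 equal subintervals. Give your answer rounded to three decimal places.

Δu = (-1 − (-2))/7 = 1/7.
Right endpoints: -13/7, -12/7, -11/7, -10/7, -9/7, -8/7, -1.
h(-13/7) = -478/49, h(-12/7) = -421/49, h(-11/7) = -368/49, h(-10/7) = -319/49, h(-9/7) = -274/49, h(-8/7) = -233/49, h(-1) = -4.
Sum = Δu · [h(-13/7) + h(-12/7) + h(-11/7) + ...].
Sum ≈ -6.673.

-6.673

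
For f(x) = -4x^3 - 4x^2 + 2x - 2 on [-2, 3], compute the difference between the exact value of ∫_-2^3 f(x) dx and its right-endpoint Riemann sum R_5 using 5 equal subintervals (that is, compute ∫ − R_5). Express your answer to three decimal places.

Exact integral: ∫_-2^3 f(x) dx ≈ -116.66667.
R_5 = -200.
Error ≈ -116.66667 − (-200) ≈ 83.333.

83.333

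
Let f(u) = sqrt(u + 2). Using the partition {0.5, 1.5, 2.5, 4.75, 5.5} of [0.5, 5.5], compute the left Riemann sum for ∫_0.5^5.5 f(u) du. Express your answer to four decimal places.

Subinterval widths: 1, 1, 2.25, 0.75.
Left endpoints: 0.5, 1.5, 2.5, 4.75.
f(0.5) ≈ 1.5811, f(1.5) ≈ 1.8708, f(2.5) ≈ 2.1213, f(4.75) ≈ 2.5981.
Sum = Σ Δu_i · f(u_i).
Sum ≈ 10.1735.

10.1735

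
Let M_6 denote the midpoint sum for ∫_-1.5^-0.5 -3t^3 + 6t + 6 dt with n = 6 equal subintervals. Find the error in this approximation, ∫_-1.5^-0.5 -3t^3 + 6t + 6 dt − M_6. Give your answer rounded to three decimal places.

Exact integral: ∫_-1.5^-0.5 f(t) dt = 3.75.
M_6 ≈ 3.72917.
Error ≈ 3.75 − 3.72917 ≈ 0.021.

0.021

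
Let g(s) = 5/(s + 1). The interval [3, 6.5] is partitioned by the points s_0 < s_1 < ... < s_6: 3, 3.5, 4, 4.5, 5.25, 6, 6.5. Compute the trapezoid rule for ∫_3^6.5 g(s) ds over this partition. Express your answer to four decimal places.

Subinterval widths: 0.5, 0.5, 0.5, 0.75, 0.75, 0.5.
g(3) = 1.25, g(3.5) = 10/9, g(4) = 1, g(4.5) = 10/11, g(5.25) = 0.8, g(6) = 5/7, g(6.5) = 2/3.
On each subinterval the trapezoid contributes (Δs_i/2)·[g(s_{i-1}) + g(s_i)].
Sum ≈ 3.1493.

3.1493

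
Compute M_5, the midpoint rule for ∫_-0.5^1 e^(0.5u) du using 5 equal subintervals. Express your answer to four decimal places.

Δu = (1 − (-0.5))/5 = 0.3.
Midpoints: -0.35, -0.05, 0.25, 0.55, 0.85.
f(-0.35) ≈ 0.8395, f(-0.05) ≈ 0.9753, f(0.25) ≈ 1.1331, f(0.55) ≈ 1.3165, f(0.85) ≈ 1.5296.
Sum = Δu · [f(-0.35) + f(-0.05) + f(0.25) + f(0.55) + f(0.85)].
Sum ≈ 1.7382.

1.7382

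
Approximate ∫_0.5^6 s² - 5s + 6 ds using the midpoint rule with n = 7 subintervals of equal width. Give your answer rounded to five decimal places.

Δs = (6 − 0.5)/7 = 11/14.
Midpoints: 25/28, 47/28, 69/28, 3.25, 113/28, 135/28, 157/28.
f(25/28) = 1829/784, f(47/28) = 333/784, f(69/28) = -195/784, f(3.25) = 0.3125, f(113/28) = 1653/784, f(135/28) = 4029/784, f(157/28) = 7373/784.
Sum = Δs · [f(25/28) + f(47/28) + f(69/28) + ...].
Sum ≈ 15.30038.

15.30038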